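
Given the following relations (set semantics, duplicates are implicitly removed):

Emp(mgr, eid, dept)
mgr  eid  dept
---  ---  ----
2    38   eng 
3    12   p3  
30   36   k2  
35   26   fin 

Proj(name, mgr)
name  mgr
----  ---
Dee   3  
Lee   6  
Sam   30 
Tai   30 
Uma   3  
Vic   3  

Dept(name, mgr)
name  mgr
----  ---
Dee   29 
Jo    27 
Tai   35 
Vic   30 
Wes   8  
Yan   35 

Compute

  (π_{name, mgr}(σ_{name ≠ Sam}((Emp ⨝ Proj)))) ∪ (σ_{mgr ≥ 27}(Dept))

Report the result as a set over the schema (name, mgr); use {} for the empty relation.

Joining Emp and Proj on mgr yields {(3, 12, p3, Dee), (3, 12, p3, Uma), (3, 12, p3, Vic), (30, 36, k2, Sam), (30, 36, k2, Tai)}.
Selection name ≠ Sam: {(3, 12, p3, Dee), (3, 12, p3, Uma), (3, 12, p3, Vic), (30, 36, k2, Tai)}
π[name, mgr]: project onto (name, mgr) → {(Dee, 3), (Tai, 30), (Uma, 3), (Vic, 3)}
Selection mgr ≥ 27: {(Dee, 29), (Jo, 27), (Tai, 35), (Vic, 30), (Yan, 35)}
Union: {(Dee, 3), (Tai, 30), (Uma, 3), (Vic, 3)} with {(Dee, 29), (Jo, 27), (Tai, 35), (Vic, 30), (Yan, 35)} → {(Dee, 29), (Dee, 3), (Jo, 27), (Tai, 30), (Tai, 35), (Uma, 3), (Vic, 3), (Vic, 30), (Yan, 35)}

{(Dee, 29), (Dee, 3), (Jo, 27), (Tai, 30), (Tai, 35), (Uma, 3), (Vic, 3), (Vic, 30), (Yan, 35)}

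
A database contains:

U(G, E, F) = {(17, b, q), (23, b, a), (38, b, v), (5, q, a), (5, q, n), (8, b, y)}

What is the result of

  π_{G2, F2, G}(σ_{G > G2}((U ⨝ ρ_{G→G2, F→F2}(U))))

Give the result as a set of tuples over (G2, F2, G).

{(17, q, 23), (17, q, 38), (23, a, 38), (8, y, 17), (8, y, 23), (8, y, 38)}

ρ[G→G2, F→F2]: schema becomes (G2, E, F2); tuples unchanged.
Natural join on E: {(17, b, q, 17, q), (17, b, q, 23, a), (17, b, q, 38, v), (17, b, q, 8, y), (23, b, a, 17, q), (23, b, a, 23, a), (23, b, a, 38, v), (23, b, a, 8, y), (38, b, v, 17, q), (38, b, v, 23, a), (38, b, v, 38, v), (38, b, v, 8, y), (5, q, a, 5, a), (5, q, a, 5, n), (5, q, n, 5, a), (5, q, n, 5, n), (8, b, y, 17, q), (8, b, y, 23, a), (8, b, y, 38, v), (8, b, y, 8, y)}
Filtering on G > G2 leaves {(17, b, q, 8, y), (23, b, a, 17, q), (23, b, a, 8, y), (38, b, v, 17, q), (38, b, v, 23, a), (38, b, v, 8, y)}.
π_{G2, F2, G} gives {(17, q, 23), (17, q, 38), (23, a, 38), (8, y, 17), (8, y, 23), (8, y, 38)}.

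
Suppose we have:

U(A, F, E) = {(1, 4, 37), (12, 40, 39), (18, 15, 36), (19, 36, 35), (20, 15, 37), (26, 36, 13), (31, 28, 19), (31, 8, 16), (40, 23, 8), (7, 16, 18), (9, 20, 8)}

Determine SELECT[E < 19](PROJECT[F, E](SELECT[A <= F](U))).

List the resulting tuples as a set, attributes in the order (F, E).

Apply σ_{A <= F}; surviving tuples: {(1, 4, 37), (12, 40, 39), (19, 36, 35), (26, 36, 13), (7, 16, 18), (9, 20, 8)}
Projecting to F, E: {(16, 18), (20, 8), (36, 13), (36, 35), (4, 37), (40, 39)}
Apply σ_{E < 19}; surviving tuples: {(16, 18), (20, 8), (36, 13)}

{(16, 18), (20, 8), (36, 13)}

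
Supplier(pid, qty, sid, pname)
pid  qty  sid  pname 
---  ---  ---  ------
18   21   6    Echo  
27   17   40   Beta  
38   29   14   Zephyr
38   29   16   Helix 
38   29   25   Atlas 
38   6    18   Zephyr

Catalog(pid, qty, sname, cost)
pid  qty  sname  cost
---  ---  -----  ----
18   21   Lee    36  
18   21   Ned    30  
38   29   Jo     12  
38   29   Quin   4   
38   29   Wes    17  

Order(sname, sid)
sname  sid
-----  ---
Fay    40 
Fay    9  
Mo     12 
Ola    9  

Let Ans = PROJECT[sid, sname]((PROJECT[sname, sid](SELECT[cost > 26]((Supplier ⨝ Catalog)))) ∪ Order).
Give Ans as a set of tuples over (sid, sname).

Joining Supplier and Catalog on pid, qty yields {(18, 21, 6, Echo, Lee, 36), (18, 21, 6, Echo, Ned, 30), (38, 29, 14, Zephyr, Jo, 12), (38, 29, 14, Zephyr, Quin, 4), (38, 29, 14, Zephyr, Wes, 17), (38, 29, 16, Helix, Jo, 12), (38, 29, 16, Helix, Quin, 4), (38, 29, 16, Helix, Wes, 17), (38, 29, 25, Atlas, Jo, 12), (38, 29, 25, Atlas, Quin, 4), (38, 29, 25, Atlas, Wes, 17)}.
Apply σ_{cost > 26}; surviving tuples: {(18, 21, 6, Echo, Lee, 36), (18, 21, 6, Echo, Ned, 30)}
Projecting to sname, sid: {(Lee, 6), (Ned, 6)}
Taking the union: {(Fay, 40), (Fay, 9), (Lee, 6), (Mo, 12), (Ned, 6), (Ola, 9)}
Projecting to sid, sname: {(12, Mo), (40, Fay), (6, Lee), (6, Ned), (9, Fay), (9, Ola)}

{(12, Mo), (40, Fay), (6, Lee), (6, Ned), (9, Fay), (9, Ola)}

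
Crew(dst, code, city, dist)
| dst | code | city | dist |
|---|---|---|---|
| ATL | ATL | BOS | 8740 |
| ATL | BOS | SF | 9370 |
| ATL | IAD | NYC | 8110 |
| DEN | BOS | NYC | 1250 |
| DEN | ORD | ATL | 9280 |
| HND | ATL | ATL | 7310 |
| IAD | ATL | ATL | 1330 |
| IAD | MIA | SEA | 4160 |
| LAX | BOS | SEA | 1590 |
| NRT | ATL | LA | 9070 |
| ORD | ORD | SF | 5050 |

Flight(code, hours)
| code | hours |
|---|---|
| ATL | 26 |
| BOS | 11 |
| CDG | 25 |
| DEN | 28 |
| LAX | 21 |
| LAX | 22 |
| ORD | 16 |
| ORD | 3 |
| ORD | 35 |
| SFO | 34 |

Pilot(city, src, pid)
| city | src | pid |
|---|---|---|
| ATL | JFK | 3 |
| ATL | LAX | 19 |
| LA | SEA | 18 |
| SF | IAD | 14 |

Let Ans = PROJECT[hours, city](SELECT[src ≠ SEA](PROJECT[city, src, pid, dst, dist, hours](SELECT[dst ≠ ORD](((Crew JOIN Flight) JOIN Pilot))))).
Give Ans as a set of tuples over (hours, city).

{(11, SF), (16, ATL), (26, ATL), (3, ATL), (35, ATL)}

Joining Crew and Flight on code yields {(ATL, ATL, BOS, 8740, 26), (ATL, BOS, SF, 9370, 11), (DEN, BOS, NYC, 1250, 11), (DEN, ORD, ATL, 9280, 16), (DEN, ORD, ATL, 9280, 3), (DEN, ORD, ATL, 9280, 35), (HND, ATL, ATL, 7310, 26), (IAD, ATL, ATL, 1330, 26), (LAX, BOS, SEA, 1590, 11), (NRT, ATL, LA, 9070, 26), (ORD, ORD, SF, 5050, 16), (ORD, ORD, SF, 5050, 3), (ORD, ORD, SF, 5050, 35)}.
Joining (Crew JOIN Flight) and Pilot on city yields {(ATL, BOS, SF, 9370, 11, IAD, 14), (DEN, ORD, ATL, 9280, 16, JFK, 3), (DEN, ORD, ATL, 9280, 16, LAX, 19), (DEN, ORD, ATL, 9280, 3, JFK, 3), (DEN, ORD, ATL, 9280, 3, LAX, 19), (DEN, ORD, ATL, 9280, 35, JFK, 3), (DEN, ORD, ATL, 9280, 35, LAX, 19), (HND, ATL, ATL, 7310, 26, JFK, 3), (HND, ATL, ATL, 7310, 26, LAX, 19), (IAD, ATL, ATL, 1330, 26, JFK, 3), (IAD, ATL, ATL, 1330, 26, LAX, 19), (NRT, ATL, LA, 9070, 26, SEA, 18), (ORD, ORD, SF, 5050, 16, IAD, 14), (ORD, ORD, SF, 5050, 3, IAD, 14), (ORD, ORD, SF, 5050, 35, IAD, 14)}.
Selection dst ≠ ORD: {(ATL, BOS, SF, 9370, 11, IAD, 14), (DEN, ORD, ATL, 9280, 16, JFK, 3), (DEN, ORD, ATL, 9280, 16, LAX, 19), (DEN, ORD, ATL, 9280, 3, JFK, 3), (DEN, ORD, ATL, 9280, 3, LAX, 19), (DEN, ORD, ATL, 9280, 35, JFK, 3), (DEN, ORD, ATL, 9280, 35, LAX, 19), (HND, ATL, ATL, 7310, 26, JFK, 3), (HND, ATL, ATL, 7310, 26, LAX, 19), (IAD, ATL, ATL, 1330, 26, JFK, 3), (IAD, ATL, ATL, 1330, 26, LAX, 19), (NRT, ATL, LA, 9070, 26, SEA, 18)}
Projecting to city, src, pid, dst, dist, hours: {(ATL, JFK, 3, DEN, 9280, 16), (ATL, JFK, 3, DEN, 9280, 3), (ATL, JFK, 3, DEN, 9280, 35), (ATL, JFK, 3, HND, 7310, 26), (ATL, JFK, 3, IAD, 1330, 26), (ATL, LAX, 19, DEN, 9280, 16), (ATL, LAX, 19, DEN, 9280, 3), (ATL, LAX, 19, DEN, 9280, 35), (ATL, LAX, 19, HND, 7310, 26), (ATL, LAX, 19, IAD, 1330, 26), (LA, SEA, 18, NRT, 9070, 26), (SF, IAD, 14, ATL, 9370, 11)}
Selection src ≠ SEA: {(ATL, JFK, 3, DEN, 9280, 16), (ATL, JFK, 3, DEN, 9280, 3), (ATL, JFK, 3, DEN, 9280, 35), (ATL, JFK, 3, HND, 7310, 26), (ATL, JFK, 3, IAD, 1330, 26), (ATL, LAX, 19, DEN, 9280, 16), (ATL, LAX, 19, DEN, 9280, 3), (ATL, LAX, 19, DEN, 9280, 35), (ATL, LAX, 19, HND, 7310, 26), (ATL, LAX, 19, IAD, 1330, 26), (SF, IAD, 14, ATL, 9370, 11)}
Projecting to hours, city (6 duplicate(s) eliminated): {(11, SF), (16, ATL), (26, ATL), (3, ATL), (35, ATL)}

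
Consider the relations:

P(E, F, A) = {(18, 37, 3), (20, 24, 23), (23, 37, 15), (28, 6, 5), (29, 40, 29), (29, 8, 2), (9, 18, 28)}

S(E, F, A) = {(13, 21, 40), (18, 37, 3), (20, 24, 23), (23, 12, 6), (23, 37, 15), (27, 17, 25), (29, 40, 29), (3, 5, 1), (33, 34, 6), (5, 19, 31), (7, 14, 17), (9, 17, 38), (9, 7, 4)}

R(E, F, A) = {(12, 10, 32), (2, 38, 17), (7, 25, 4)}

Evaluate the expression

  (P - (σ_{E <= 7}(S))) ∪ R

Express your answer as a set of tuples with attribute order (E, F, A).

σ[E <= 7]: keep tuples satisfying E <= 7 → {(3, 5, 1), (5, 19, 31), (7, 14, 17)}
Difference: {(18, 37, 3), (20, 24, 23), (23, 37, 15), (28, 6, 5), (29, 40, 29), (29, 8, 2), (9, 18, 28)} with {(3, 5, 1), (5, 19, 31), (7, 14, 17)} → {(18, 37, 3), (20, 24, 23), (23, 37, 15), (28, 6, 5), (29, 40, 29), (29, 8, 2), (9, 18, 28)}
Union: {(18, 37, 3), (20, 24, 23), (23, 37, 15), (28, 6, 5), (29, 40, 29), (29, 8, 2), (9, 18, 28)} with {(12, 10, 32), (2, 38, 17), (7, 25, 4)} → {(12, 10, 32), (18, 37, 3), (2, 38, 17), (20, 24, 23), (23, 37, 15), (28, 6, 5), (29, 40, 29), (29, 8, 2), (7, 25, 4), (9, 18, 28)}

{(12, 10, 32), (18, 37, 3), (2, 38, 17), (20, 24, 23), (23, 37, 15), (28, 6, 5), (29, 40, 29), (29, 8, 2), (7, 25, 4), (9, 18, 28)}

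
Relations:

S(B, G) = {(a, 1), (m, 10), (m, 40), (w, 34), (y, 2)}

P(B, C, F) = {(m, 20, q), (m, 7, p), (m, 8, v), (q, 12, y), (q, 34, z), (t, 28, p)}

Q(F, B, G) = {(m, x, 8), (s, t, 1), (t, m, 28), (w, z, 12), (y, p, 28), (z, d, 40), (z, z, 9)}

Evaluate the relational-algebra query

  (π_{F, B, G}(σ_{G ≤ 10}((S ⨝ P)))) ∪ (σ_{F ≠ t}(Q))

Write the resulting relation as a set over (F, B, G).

Joining S and P on B yields {(m, 10, 20, q), (m, 10, 7, p), (m, 10, 8, v), (m, 40, 20, q), (m, 40, 7, p), (m, 40, 8, v)}.
Selection G ≤ 10: {(m, 10, 20, q), (m, 10, 7, p), (m, 10, 8, v)}
Projecting to F, B, G: {(p, m, 10), (q, m, 10), (v, m, 10)}
Selection F ≠ t: {(m, x, 8), (s, t, 1), (w, z, 12), (y, p, 28), (z, d, 40), (z, z, 9)}
Taking the union: {(m, x, 8), (p, m, 10), (q, m, 10), (s, t, 1), (v, m, 10), (w, z, 12), (y, p, 28), (z, d, 40), (z, z, 9)}

{(m, x, 8), (p, m, 10), (q, m, 10), (s, t, 1), (v, m, 10), (w, z, 12), (y, p, 28), (z, d, 40), (z, z, 9)}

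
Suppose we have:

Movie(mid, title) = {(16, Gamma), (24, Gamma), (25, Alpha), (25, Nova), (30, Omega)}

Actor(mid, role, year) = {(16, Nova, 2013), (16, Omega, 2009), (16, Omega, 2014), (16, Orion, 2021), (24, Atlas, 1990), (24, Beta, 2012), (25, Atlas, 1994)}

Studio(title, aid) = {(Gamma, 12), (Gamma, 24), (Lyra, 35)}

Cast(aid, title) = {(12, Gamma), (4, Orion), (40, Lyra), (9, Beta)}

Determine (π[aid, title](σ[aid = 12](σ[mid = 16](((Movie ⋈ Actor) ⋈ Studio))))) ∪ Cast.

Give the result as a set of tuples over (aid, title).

{(12, Gamma), (4, Orion), (40, Lyra), (9, Beta)}

Joining Movie and Actor on mid yields {(16, Gamma, Nova, 2013), (16, Gamma, Omega, 2009), (16, Gamma, Omega, 2014), (16, Gamma, Orion, 2021), (24, Gamma, Atlas, 1990), (24, Gamma, Beta, 2012), (25, Alpha, Atlas, 1994), (25, Nova, Atlas, 1994)}.
Joining (Movie ⋈ Actor) and Studio on title yields {(16, Gamma, Nova, 2013, 12), (16, Gamma, Nova, 2013, 24), (16, Gamma, Omega, 2009, 12), (16, Gamma, Omega, 2009, 24), (16, Gamma, Omega, 2014, 12), (16, Gamma, Omega, 2014, 24), (16, Gamma, Orion, 2021, 12), (16, Gamma, Orion, 2021, 24), (24, Gamma, Atlas, 1990, 12), (24, Gamma, Atlas, 1990, 24), (24, Gamma, Beta, 2012, 12), (24, Gamma, Beta, 2012, 24)}.
σ[mid = 16]: keep tuples satisfying mid = 16 → {(16, Gamma, Nova, 2013, 12), (16, Gamma, Nova, 2013, 24), (16, Gamma, Omega, 2009, 12), (16, Gamma, Omega, 2009, 24), (16, Gamma, Omega, 2014, 12), (16, Gamma, Omega, 2014, 24), (16, Gamma, Orion, 2021, 12), (16, Gamma, Orion, 2021, 24)}
σ[aid = 12]: keep tuples satisfying aid = 12 → {(16, Gamma, Nova, 2013, 12), (16, Gamma, Omega, 2009, 12), (16, Gamma, Omega, 2014, 12), (16, Gamma, Orion, 2021, 12)}
Keep only column(s) aid, title (3 duplicate(s) eliminated): {(12, Gamma)}
Taking the union: {(12, Gamma), (4, Orion), (40, Lyra), (9, Beta)}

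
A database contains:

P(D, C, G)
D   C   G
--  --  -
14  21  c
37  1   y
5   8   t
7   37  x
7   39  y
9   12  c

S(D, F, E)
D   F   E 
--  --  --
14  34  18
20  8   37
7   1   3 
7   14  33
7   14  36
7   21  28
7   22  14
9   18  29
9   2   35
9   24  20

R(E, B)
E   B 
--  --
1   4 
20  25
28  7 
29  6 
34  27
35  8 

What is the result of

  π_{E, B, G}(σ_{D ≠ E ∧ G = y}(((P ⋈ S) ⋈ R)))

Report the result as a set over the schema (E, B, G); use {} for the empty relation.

{(28, 7, y)}

Natural join on D: {(14, 21, c, 34, 18), (7, 37, x, 1, 3), (7, 37, x, 14, 33), (7, 37, x, 14, 36), (7, 37, x, 21, 28), (7, 37, x, 22, 14), (7, 39, y, 1, 3), (7, 39, y, 14, 33), (7, 39, y, 14, 36), (7, 39, y, 21, 28), (7, 39, y, 22, 14), (9, 12, c, 18, 29), (9, 12, c, 2, 35), (9, 12, c, 24, 20)}
Natural join on E: {(7, 37, x, 21, 28, 7), (7, 39, y, 21, 28, 7), (9, 12, c, 18, 29, 6), (9, 12, c, 2, 35, 8), (9, 12, c, 24, 20, 25)}
Selection D ≠ E ∧ G = y: {(7, 39, y, 21, 28, 7)}
Projecting to E, B, G: {(28, 7, y)}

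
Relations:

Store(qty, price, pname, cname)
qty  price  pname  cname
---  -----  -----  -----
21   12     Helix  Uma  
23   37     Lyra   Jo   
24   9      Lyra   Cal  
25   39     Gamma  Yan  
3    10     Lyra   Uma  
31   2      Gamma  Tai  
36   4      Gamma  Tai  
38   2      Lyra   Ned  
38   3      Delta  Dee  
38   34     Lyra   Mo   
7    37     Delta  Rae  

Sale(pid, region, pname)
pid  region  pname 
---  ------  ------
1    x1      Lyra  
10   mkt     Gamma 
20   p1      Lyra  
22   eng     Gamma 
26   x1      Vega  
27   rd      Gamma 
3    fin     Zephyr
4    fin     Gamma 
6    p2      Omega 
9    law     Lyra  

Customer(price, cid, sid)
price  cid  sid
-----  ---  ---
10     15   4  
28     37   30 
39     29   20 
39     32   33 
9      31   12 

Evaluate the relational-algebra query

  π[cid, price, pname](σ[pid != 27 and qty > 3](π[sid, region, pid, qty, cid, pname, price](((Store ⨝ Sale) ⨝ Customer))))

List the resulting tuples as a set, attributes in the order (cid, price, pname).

{(29, 39, Gamma), (31, 9, Lyra), (32, 39, Gamma)}

Joining Store and Sale on pname yields {(23, 37, Lyra, Jo, 1, x1), (23, 37, Lyra, Jo, 20, p1), (23, 37, Lyra, Jo, 9, law), (24, 9, Lyra, Cal, 1, x1), (24, 9, Lyra, Cal, 20, p1), (24, 9, Lyra, Cal, 9, law), (25, 39, Gamma, Yan, 10, mkt), (25, 39, Gamma, Yan, 22, eng), (25, 39, Gamma, Yan, 27, rd), (25, 39, Gamma, Yan, 4, fin), (3, 10, Lyra, Uma, 1, x1), (3, 10, Lyra, Uma, 20, p1), (3, 10, Lyra, Uma, 9, law), (31, 2, Gamma, Tai, 10, mkt), (31, 2, Gamma, Tai, 22, eng), (31, 2, Gamma, Tai, 27, rd), (31, 2, Gamma, Tai, 4, fin), (36, 4, Gamma, Tai, 10, mkt), (36, 4, Gamma, Tai, 22, eng), (36, 4, Gamma, Tai, 27, rd), (36, 4, Gamma, Tai, 4, fin), (38, 2, Lyra, Ned, 1, x1), (38, 2, Lyra, Ned, 20, p1), (38, 2, Lyra, Ned, 9, law), (38, 34, Lyra, Mo, 1, x1), (38, 34, Lyra, Mo, 20, p1), (38, 34, Lyra, Mo, 9, law)}.
Joining (Store ⨝ Sale) and Customer on price yields {(24, 9, Lyra, Cal, 1, x1, 31, 12), (24, 9, Lyra, Cal, 20, p1, 31, 12), (24, 9, Lyra, Cal, 9, law, 31, 12), (25, 39, Gamma, Yan, 10, mkt, 29, 20), (25, 39, Gamma, Yan, 10, mkt, 32, 33), (25, 39, Gamma, Yan, 22, eng, 29, 20), (25, 39, Gamma, Yan, 22, eng, 32, 33), (25, 39, Gamma, Yan, 27, rd, 29, 20), (25, 39, Gamma, Yan, 27, rd, 32, 33), (25, 39, Gamma, Yan, 4, fin, 29, 20), (25, 39, Gamma, Yan, 4, fin, 32, 33), (3, 10, Lyra, Uma, 1, x1, 15, 4), (3, 10, Lyra, Uma, 20, p1, 15, 4), (3, 10, Lyra, Uma, 9, law, 15, 4)}.
Projecting to sid, region, pid, qty, cid, pname, price: {(12, law, 9, 24, 31, Lyra, 9), (12, p1, 20, 24, 31, Lyra, 9), (12, x1, 1, 24, 31, Lyra, 9), (20, eng, 22, 25, 29, Gamma, 39), (20, fin, 4, 25, 29, Gamma, 39), (20, mkt, 10, 25, 29, Gamma, 39), (20, rd, 27, 25, 29, Gamma, 39), (33, eng, 22, 25, 32, Gamma, 39), (33, fin, 4, 25, 32, Gamma, 39), (33, mkt, 10, 25, 32, Gamma, 39), (33, rd, 27, 25, 32, Gamma, 39), (4, law, 9, 3, 15, Lyra, 10), (4, p1, 20, 3, 15, Lyra, 10), (4, x1, 1, 3, 15, Lyra, 10)}
Filtering on pid != 27 and qty > 3 leaves {(12, law, 9, 24, 31, Lyra, 9), (12, p1, 20, 24, 31, Lyra, 9), (12, x1, 1, 24, 31, Lyra, 9), (20, eng, 22, 25, 29, Gamma, 39), (20, fin, 4, 25, 29, Gamma, 39), (20, mkt, 10, 25, 29, Gamma, 39), (33, eng, 22, 25, 32, Gamma, 39), (33, fin, 4, 25, 32, Gamma, 39), (33, mkt, 10, 25, 32, Gamma, 39)}.
Projecting to cid, price, pname (6 duplicate(s) eliminated): {(29, 39, Gamma), (31, 9, Lyra), (32, 39, Gamma)}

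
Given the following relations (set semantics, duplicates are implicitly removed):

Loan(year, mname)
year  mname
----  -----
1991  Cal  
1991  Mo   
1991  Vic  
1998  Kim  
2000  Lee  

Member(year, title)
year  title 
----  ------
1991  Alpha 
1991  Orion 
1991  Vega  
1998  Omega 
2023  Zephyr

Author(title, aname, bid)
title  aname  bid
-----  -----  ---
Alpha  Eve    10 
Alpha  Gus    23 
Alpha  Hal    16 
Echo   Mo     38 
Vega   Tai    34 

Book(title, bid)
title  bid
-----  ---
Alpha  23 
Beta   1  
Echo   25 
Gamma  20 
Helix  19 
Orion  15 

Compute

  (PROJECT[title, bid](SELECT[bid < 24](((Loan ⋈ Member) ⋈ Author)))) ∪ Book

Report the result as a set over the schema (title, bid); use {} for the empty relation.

Joining Loan and Member on year yields {(1991, Cal, Alpha), (1991, Cal, Orion), (1991, Cal, Vega), (1991, Mo, Alpha), (1991, Mo, Orion), (1991, Mo, Vega), (1991, Vic, Alpha), (1991, Vic, Orion), (1991, Vic, Vega), (1998, Kim, Omega)}.
Joining (Loan ⋈ Member) and Author on title yields {(1991, Cal, Alpha, Eve, 10), (1991, Cal, Alpha, Gus, 23), (1991, Cal, Alpha, Hal, 16), (1991, Cal, Vega, Tai, 34), (1991, Mo, Alpha, Eve, 10), (1991, Mo, Alpha, Gus, 23), (1991, Mo, Alpha, Hal, 16), (1991, Mo, Vega, Tai, 34), (1991, Vic, Alpha, Eve, 10), (1991, Vic, Alpha, Gus, 23), (1991, Vic, Alpha, Hal, 16), (1991, Vic, Vega, Tai, 34)}.
Filtering on bid < 24 leaves {(1991, Cal, Alpha, Eve, 10), (1991, Cal, Alpha, Gus, 23), (1991, Cal, Alpha, Hal, 16), (1991, Mo, Alpha, Eve, 10), (1991, Mo, Alpha, Gus, 23), (1991, Mo, Alpha, Hal, 16), (1991, Vic, Alpha, Eve, 10), (1991, Vic, Alpha, Gus, 23), (1991, Vic, Alpha, Hal, 16)}.
π_{title, bid} gives {(Alpha, 10), (Alpha, 16), (Alpha, 23)} (6 duplicate(s) eliminated).
Set union of the two operands is {(Alpha, 10), (Alpha, 16), (Alpha, 23), (Beta, 1), (Echo, 25), (Gamma, 20), (Helix, 19), (Orion, 15)}.

{(Alpha, 10), (Alpha, 16), (Alpha, 23), (Beta, 1), (Echo, 25), (Gamma, 20), (Helix, 19), (Orion, 15)}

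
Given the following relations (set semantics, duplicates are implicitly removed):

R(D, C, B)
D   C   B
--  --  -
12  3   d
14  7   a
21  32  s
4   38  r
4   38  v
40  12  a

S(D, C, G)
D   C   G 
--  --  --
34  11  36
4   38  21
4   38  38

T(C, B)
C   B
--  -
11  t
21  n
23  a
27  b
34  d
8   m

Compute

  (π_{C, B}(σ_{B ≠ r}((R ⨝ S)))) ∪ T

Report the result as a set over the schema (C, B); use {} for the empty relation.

Natural join on D, C: {(4, 38, r, 21), (4, 38, r, 38), (4, 38, v, 21), (4, 38, v, 38)}
Selection B ≠ r: {(4, 38, v, 21), (4, 38, v, 38)}
Projecting to C, B (1 duplicate(s) eliminated): {(38, v)}
Union: {(38, v)} with {(11, t), (21, n), (23, a), (27, b), (34, d), (8, m)} → {(11, t), (21, n), (23, a), (27, b), (34, d), (38, v), (8, m)}

{(11, t), (21, n), (23, a), (27, b), (34, d), (38, v), (8, m)}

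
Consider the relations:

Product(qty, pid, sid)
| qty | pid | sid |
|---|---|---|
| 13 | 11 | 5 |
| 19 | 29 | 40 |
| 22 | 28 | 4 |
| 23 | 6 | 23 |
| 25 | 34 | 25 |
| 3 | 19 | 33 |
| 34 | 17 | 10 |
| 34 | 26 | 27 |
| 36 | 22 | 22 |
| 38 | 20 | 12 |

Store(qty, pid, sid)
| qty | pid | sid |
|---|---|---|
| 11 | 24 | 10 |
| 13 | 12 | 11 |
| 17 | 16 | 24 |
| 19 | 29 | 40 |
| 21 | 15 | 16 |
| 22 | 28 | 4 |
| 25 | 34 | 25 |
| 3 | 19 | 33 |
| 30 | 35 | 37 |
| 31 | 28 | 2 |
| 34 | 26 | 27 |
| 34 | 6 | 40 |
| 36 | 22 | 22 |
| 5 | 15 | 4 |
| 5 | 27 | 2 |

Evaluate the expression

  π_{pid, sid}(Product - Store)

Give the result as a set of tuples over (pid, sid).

Set difference of the two operands is {(13, 11, 5), (23, 6, 23), (34, 17, 10), (38, 20, 12)}.
π_{pid, sid} gives {(11, 5), (17, 10), (20, 12), (6, 23)}.

{(11, 5), (17, 10), (20, 12), (6, 23)}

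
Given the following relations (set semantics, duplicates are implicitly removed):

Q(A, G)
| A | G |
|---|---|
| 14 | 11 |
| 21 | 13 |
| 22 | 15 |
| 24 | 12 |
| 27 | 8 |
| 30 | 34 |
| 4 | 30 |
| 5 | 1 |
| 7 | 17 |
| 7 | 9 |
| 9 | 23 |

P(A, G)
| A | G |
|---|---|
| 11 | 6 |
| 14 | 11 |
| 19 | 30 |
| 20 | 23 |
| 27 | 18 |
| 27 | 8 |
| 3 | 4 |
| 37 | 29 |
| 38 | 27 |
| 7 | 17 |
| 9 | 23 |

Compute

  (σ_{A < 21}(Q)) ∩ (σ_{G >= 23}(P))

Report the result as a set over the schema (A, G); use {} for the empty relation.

{(9, 23)}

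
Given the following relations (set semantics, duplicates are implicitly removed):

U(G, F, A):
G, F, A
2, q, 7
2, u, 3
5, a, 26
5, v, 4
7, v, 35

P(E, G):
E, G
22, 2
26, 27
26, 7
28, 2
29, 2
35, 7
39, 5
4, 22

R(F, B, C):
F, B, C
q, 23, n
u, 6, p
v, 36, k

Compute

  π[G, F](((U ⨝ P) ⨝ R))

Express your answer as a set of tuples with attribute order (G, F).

{(2, q), (2, u), (5, v), (7, v)}

Joining U and P on G yields {(2, q, 7, 22), (2, q, 7, 28), (2, q, 7, 29), (2, u, 3, 22), (2, u, 3, 28), (2, u, 3, 29), (5, a, 26, 39), (5, v, 4, 39), (7, v, 35, 26), (7, v, 35, 35)}.
Joining (U ⨝ P) and R on F yields {(2, q, 7, 22, 23, n), (2, q, 7, 28, 23, n), (2, q, 7, 29, 23, n), (2, u, 3, 22, 6, p), (2, u, 3, 28, 6, p), (2, u, 3, 29, 6, p), (5, v, 4, 39, 36, k), (7, v, 35, 26, 36, k), (7, v, 35, 35, 36, k)}.
Projecting to G, F (5 duplicate(s) eliminated): {(2, q), (2, u), (5, v), (7, v)}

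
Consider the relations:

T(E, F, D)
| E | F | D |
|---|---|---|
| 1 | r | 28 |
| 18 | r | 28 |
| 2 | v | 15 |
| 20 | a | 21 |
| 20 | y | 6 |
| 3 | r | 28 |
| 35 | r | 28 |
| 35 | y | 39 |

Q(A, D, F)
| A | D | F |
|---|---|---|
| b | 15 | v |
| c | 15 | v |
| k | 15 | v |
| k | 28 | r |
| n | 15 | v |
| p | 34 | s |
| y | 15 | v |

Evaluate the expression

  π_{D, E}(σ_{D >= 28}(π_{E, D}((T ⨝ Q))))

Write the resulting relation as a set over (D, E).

Joining T and Q on F, D yields {(1, r, 28, k), (18, r, 28, k), (2, v, 15, b), (2, v, 15, c), (2, v, 15, k), (2, v, 15, n), (2, v, 15, y), (3, r, 28, k), (35, r, 28, k)}.
Projecting to E, D (4 duplicate(s) eliminated): {(1, 28), (18, 28), (2, 15), (3, 28), (35, 28)}
Selection D >= 28: {(1, 28), (18, 28), (3, 28), (35, 28)}
Projecting to D, E: {(28, 1), (28, 18), (28, 3), (28, 35)}

{(28, 1), (28, 18), (28, 3), (28, 35)}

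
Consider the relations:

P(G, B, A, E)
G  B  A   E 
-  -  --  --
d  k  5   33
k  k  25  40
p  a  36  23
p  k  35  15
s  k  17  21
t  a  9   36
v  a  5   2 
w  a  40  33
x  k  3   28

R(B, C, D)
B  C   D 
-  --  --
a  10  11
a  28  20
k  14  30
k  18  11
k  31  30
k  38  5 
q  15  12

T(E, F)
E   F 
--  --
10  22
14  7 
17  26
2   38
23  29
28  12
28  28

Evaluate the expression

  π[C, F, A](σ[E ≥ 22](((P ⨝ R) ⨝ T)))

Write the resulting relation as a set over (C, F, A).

P ⋈ R (natural join on B): {(d, k, 5, 33, 14, 30), (d, k, 5, 33, 18, 11), (d, k, 5, 33, 31, 30), (d, k, 5, 33, 38, 5), (k, k, 25, 40, 14, 30), (k, k, 25, 40, 18, 11), (k, k, 25, 40, 31, 30), (k, k, 25, 40, 38, 5), (p, a, 36, 23, 10, 11), (p, a, 36, 23, 28, 20), (p, k, 35, 15, 14, 30), (p, k, 35, 15, 18, 11), (p, k, 35, 15, 31, 30), (p, k, 35, 15, 38, 5), (s, k, 17, 21, 14, 30), (s, k, 17, 21, 18, 11), (s, k, 17, 21, 31, 30), (s, k, 17, 21, 38, 5), (t, a, 9, 36, 10, 11), (t, a, 9, 36, 28, 20), (v, a, 5, 2, 10, 11), (v, a, 5, 2, 28, 20), (w, a, 40, 33, 10, 11), (w, a, 40, 33, 28, 20), (x, k, 3, 28, 14, 30), (x, k, 3, 28, 18, 11), (x, k, 3, 28, 31, 30), (x, k, 3, 28, 38, 5)}
(P ⨝ R) ⋈ T (natural join on E): {(p, a, 36, 23, 10, 11, 29), (p, a, 36, 23, 28, 20, 29), (v, a, 5, 2, 10, 11, 38), (v, a, 5, 2, 28, 20, 38), (x, k, 3, 28, 14, 30, 12), (x, k, 3, 28, 14, 30, 28), (x, k, 3, 28, 18, 11, 12), (x, k, 3, 28, 18, 11, 28), (x, k, 3, 28, 31, 30, 12), (x, k, 3, 28, 31, 30, 28), (x, k, 3, 28, 38, 5, 12), (x, k, 3, 28, 38, 5, 28)}
σ[E ≥ 22]: keep tuples satisfying E ≥ 22 → {(p, a, 36, 23, 10, 11, 29), (p, a, 36, 23, 28, 20, 29), (x, k, 3, 28, 14, 30, 12), (x, k, 3, 28, 14, 30, 28), (x, k, 3, 28, 18, 11, 12), (x, k, 3, 28, 18, 11, 28), (x, k, 3, 28, 31, 30, 12), (x, k, 3, 28, 31, 30, 28), (x, k, 3, 28, 38, 5, 12), (x, k, 3, 28, 38, 5, 28)}
π_{C, F, A} gives {(10, 29, 36), (14, 12, 3), (14, 28, 3), (18, 12, 3), (18, 28, 3), (28, 29, 36), (31, 12, 3), (31, 28, 3), (38, 12, 3), (38, 28, 3)}.

{(10, 29, 36), (14, 12, 3), (14, 28, 3), (18, 12, 3), (18, 28, 3), (28, 29, 36), (31, 12, 3), (31, 28, 3), (38, 12, 3), (38, 28, 3)}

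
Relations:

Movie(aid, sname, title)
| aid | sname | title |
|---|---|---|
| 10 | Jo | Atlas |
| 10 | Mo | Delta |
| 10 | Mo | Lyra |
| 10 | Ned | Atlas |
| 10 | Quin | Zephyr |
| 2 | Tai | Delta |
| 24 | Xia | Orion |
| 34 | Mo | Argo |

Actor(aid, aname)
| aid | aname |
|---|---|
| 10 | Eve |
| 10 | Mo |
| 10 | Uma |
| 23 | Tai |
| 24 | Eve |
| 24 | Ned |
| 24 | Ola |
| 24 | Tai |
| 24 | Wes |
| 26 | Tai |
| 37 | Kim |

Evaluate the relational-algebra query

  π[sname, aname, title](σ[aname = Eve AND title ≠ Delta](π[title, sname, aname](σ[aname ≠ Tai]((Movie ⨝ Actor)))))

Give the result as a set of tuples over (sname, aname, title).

{(Jo, Eve, Atlas), (Mo, Eve, Lyra), (Ned, Eve, Atlas), (Quin, Eve, Zephyr), (Xia, Eve, Orion)}

Movie ⋈ Actor (natural join on aid): {(10, Jo, Atlas, Eve), (10, Jo, Atlas, Mo), (10, Jo, Atlas, Uma), (10, Mo, Delta, Eve), (10, Mo, Delta, Mo), (10, Mo, Delta, Uma), (10, Mo, Lyra, Eve), (10, Mo, Lyra, Mo), (10, Mo, Lyra, Uma), (10, Ned, Atlas, Eve), (10, Ned, Atlas, Mo), (10, Ned, Atlas, Uma), (10, Quin, Zephyr, Eve), (10, Quin, Zephyr, Mo), (10, Quin, Zephyr, Uma), (24, Xia, Orion, Eve), (24, Xia, Orion, Ned), (24, Xia, Orion, Ola), (24, Xia, Orion, Tai), (24, Xia, Orion, Wes)}
Apply σ_{aname ≠ Tai}; surviving tuples: {(10, Jo, Atlas, Eve), (10, Jo, Atlas, Mo), (10, Jo, Atlas, Uma), (10, Mo, Delta, Eve), (10, Mo, Delta, Mo), (10, Mo, Delta, Uma), (10, Mo, Lyra, Eve), (10, Mo, Lyra, Mo), (10, Mo, Lyra, Uma), (10, Ned, Atlas, Eve), (10, Ned, Atlas, Mo), (10, Ned, Atlas, Uma), (10, Quin, Zephyr, Eve), (10, Quin, Zephyr, Mo), (10, Quin, Zephyr, Uma), (24, Xia, Orion, Eve), (24, Xia, Orion, Ned), (24, Xia, Orion, Ola), (24, Xia, Orion, Wes)}
Projecting to title, sname, aname: {(Atlas, Jo, Eve), (Atlas, Jo, Mo), (Atlas, Jo, Uma), (Atlas, Ned, Eve), (Atlas, Ned, Mo), (Atlas, Ned, Uma), (Delta, Mo, Eve), (Delta, Mo, Mo), (Delta, Mo, Uma), (Lyra, Mo, Eve), (Lyra, Mo, Mo), (Lyra, Mo, Uma), (Orion, Xia, Eve), (Orion, Xia, Ned), (Orion, Xia, Ola), (Orion, Xia, Wes), (Zephyr, Quin, Eve), (Zephyr, Quin, Mo), (Zephyr, Quin, Uma)}
Apply σ_{aname = Eve AND title ≠ Delta}; surviving tuples: {(Atlas, Jo, Eve), (Atlas, Ned, Eve), (Lyra, Mo, Eve), (Orion, Xia, Eve), (Zephyr, Quin, Eve)}
Projecting to sname, aname, title: {(Jo, Eve, Atlas), (Mo, Eve, Lyra), (Ned, Eve, Atlas), (Quin, Eve, Zephyr), (Xia, Eve, Orion)}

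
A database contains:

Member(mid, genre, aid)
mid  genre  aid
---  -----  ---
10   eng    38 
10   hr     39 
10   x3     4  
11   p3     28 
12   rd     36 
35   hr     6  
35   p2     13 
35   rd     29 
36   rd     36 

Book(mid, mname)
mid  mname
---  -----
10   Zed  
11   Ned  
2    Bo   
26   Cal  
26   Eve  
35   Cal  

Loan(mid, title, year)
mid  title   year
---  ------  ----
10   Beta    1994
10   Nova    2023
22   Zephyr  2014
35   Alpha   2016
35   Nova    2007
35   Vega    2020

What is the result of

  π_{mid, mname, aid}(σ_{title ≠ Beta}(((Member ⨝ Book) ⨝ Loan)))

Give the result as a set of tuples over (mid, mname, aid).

{(10, Zed, 38), (10, Zed, 39), (10, Zed, 4), (35, Cal, 13), (35, Cal, 29), (35, Cal, 6)}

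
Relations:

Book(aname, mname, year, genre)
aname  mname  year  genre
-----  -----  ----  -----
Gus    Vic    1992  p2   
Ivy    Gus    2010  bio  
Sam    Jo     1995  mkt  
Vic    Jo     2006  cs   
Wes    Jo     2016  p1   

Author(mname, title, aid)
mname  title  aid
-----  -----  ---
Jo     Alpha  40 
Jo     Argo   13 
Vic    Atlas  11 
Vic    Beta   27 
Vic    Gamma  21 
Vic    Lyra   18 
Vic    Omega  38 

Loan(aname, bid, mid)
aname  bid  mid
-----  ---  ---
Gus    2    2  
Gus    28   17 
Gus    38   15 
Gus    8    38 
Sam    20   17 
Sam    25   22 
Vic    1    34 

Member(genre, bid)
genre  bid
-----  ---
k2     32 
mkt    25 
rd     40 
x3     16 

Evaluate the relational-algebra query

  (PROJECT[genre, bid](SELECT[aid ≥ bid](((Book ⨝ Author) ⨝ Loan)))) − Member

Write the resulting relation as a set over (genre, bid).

Book ⋈ Author (natural join on mname): {(Gus, Vic, 1992, p2, Atlas, 11), (Gus, Vic, 1992, p2, Beta, 27), (Gus, Vic, 1992, p2, Gamma, 21), (Gus, Vic, 1992, p2, Lyra, 18), (Gus, Vic, 1992, p2, Omega, 38), (Sam, Jo, 1995, mkt, Alpha, 40), (Sam, Jo, 1995, mkt, Argo, 13), (Vic, Jo, 2006, cs, Alpha, 40), (Vic, Jo, 2006, cs, Argo, 13), (Wes, Jo, 2016, p1, Alpha, 40), (Wes, Jo, 2016, p1, Argo, 13)}
(Book ⨝ Author) ⋈ Loan (natural join on aname): {(Gus, Vic, 1992, p2, Atlas, 11, 2, 2), (Gus, Vic, 1992, p2, Atlas, 11, 28, 17), (Gus, Vic, 1992, p2, Atlas, 11, 38, 15), (Gus, Vic, 1992, p2, Atlas, 11, 8, 38), (Gus, Vic, 1992, p2, Beta, 27, 2, 2), (Gus, Vic, 1992, p2, Beta, 27, 28, 17), (Gus, Vic, 1992, p2, Beta, 27, 38, 15), (Gus, Vic, 1992, p2, Beta, 27, 8, 38), (Gus, Vic, 1992, p2, Gamma, 21, 2, 2), (Gus, Vic, 1992, p2, Gamma, 21, 28, 17), (Gus, Vic, 1992, p2, Gamma, 21, 38, 15), (Gus, Vic, 1992, p2, Gamma, 21, 8, 38), (Gus, Vic, 1992, p2, Lyra, 18, 2, 2), (Gus, Vic, 1992, p2, Lyra, 18, 28, 17), (Gus, Vic, 1992, p2, Lyra, 18, 38, 15), (Gus, Vic, 1992, p2, Lyra, 18, 8, 38), (Gus, Vic, 1992, p2, Omega, 38, 2, 2), (Gus, Vic, 1992, p2, Omega, 38, 28, 17), (Gus, Vic, 1992, p2, Omega, 38, 38, 15), (Gus, Vic, 1992, p2, Omega, 38, 8, 38), (Sam, Jo, 1995, mkt, Alpha, 40, 20, 17), (Sam, Jo, 1995, mkt, Alpha, 40, 25, 22), (Sam, Jo, 1995, mkt, Argo, 13, 20, 17), (Sam, Jo, 1995, mkt, Argo, 13, 25, 22), (Vic, Jo, 2006, cs, Alpha, 40, 1, 34), (Vic, Jo, 2006, cs, Argo, 13, 1, 34)}
Selection aid ≥ bid: {(Gus, Vic, 1992, p2, Atlas, 11, 2, 2), (Gus, Vic, 1992, p2, Atlas, 11, 8, 38), (Gus, Vic, 1992, p2, Beta, 27, 2, 2), (Gus, Vic, 1992, p2, Beta, 27, 8, 38), (Gus, Vic, 1992, p2, Gamma, 21, 2, 2), (Gus, Vic, 1992, p2, Gamma, 21, 8, 38), (Gus, Vic, 1992, p2, Lyra, 18, 2, 2), (Gus, Vic, 1992, p2, Lyra, 18, 8, 38), (Gus, Vic, 1992, p2, Omega, 38, 2, 2), (Gus, Vic, 1992, p2, Omega, 38, 28, 17), (Gus, Vic, 1992, p2, Omega, 38, 38, 15), (Gus, Vic, 1992, p2, Omega, 38, 8, 38), (Sam, Jo, 1995, mkt, Alpha, 40, 20, 17), (Sam, Jo, 1995, mkt, Alpha, 40, 25, 22), (Vic, Jo, 2006, cs, Alpha, 40, 1, 34), (Vic, Jo, 2006, cs, Argo, 13, 1, 34)}
π_{genre, bid} gives {(cs, 1), (mkt, 20), (mkt, 25), (p2, 2), (p2, 28), (p2, 38), (p2, 8)} (9 duplicate(s) eliminated).
Taking the difference: {(cs, 1), (mkt, 20), (p2, 2), (p2, 28), (p2, 38), (p2, 8)}

{(cs, 1), (mkt, 20), (p2, 2), (p2, 28), (p2, 38), (p2, 8)}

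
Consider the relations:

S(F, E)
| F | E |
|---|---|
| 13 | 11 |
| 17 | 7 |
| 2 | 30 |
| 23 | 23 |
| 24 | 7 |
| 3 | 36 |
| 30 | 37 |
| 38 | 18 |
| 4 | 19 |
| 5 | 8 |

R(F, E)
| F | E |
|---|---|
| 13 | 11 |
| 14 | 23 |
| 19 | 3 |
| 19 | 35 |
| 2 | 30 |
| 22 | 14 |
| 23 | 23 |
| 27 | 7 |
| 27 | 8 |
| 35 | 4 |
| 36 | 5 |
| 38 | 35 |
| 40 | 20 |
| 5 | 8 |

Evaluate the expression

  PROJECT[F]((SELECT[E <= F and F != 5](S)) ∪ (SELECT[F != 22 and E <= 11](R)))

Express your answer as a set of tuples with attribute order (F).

σ[E <= F and F != 5]: keep tuples satisfying E <= F and F != 5 → {(13, 11), (17, 7), (23, 23), (24, 7), (38, 18)}
σ[F != 22 and E <= 11]: keep tuples satisfying F != 22 and E <= 11 → {(13, 11), (19, 3), (27, 7), (27, 8), (35, 4), (36, 5), (5, 8)}
Taking the union: {(13, 11), (17, 7), (19, 3), (23, 23), (24, 7), (27, 7), (27, 8), (35, 4), (36, 5), (38, 18), (5, 8)}
Keep only column(s) F (1 duplicate(s) eliminated): {13, 17, 19, 23, 24, 27, 35, 36, 38, 5}

{13, 17, 19, 23, 24, 27, 35, 36, 38, 5}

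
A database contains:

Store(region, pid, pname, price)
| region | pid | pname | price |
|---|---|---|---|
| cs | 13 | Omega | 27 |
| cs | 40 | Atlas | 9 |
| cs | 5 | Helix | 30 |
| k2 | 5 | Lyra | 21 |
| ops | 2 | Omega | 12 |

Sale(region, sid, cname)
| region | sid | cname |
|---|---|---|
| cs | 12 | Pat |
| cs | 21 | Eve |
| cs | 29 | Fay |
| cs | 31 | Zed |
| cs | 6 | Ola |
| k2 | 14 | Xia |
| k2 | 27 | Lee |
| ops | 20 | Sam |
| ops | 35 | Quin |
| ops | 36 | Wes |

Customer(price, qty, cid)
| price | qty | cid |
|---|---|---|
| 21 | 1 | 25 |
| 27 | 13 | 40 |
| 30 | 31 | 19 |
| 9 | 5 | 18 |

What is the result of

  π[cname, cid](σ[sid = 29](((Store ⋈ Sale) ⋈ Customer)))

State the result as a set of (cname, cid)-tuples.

{(Fay, 18), (Fay, 19), (Fay, 40)}

Joining Store and Sale on region yields {(cs, 13, Omega, 27, 12, Pat), (cs, 13, Omega, 27, 21, Eve), (cs, 13, Omega, 27, 29, Fay), (cs, 13, Omega, 27, 31, Zed), (cs, 13, Omega, 27, 6, Ola), (cs, 40, Atlas, 9, 12, Pat), (cs, 40, Atlas, 9, 21, Eve), (cs, 40, Atlas, 9, 29, Fay), (cs, 40, Atlas, 9, 31, Zed), (cs, 40, Atlas, 9, 6, Ola), (cs, 5, Helix, 30, 12, Pat), (cs, 5, Helix, 30, 21, Eve), (cs, 5, Helix, 30, 29, Fay), (cs, 5, Helix, 30, 31, Zed), (cs, 5, Helix, 30, 6, Ola), (k2, 5, Lyra, 21, 14, Xia), (k2, 5, Lyra, 21, 27, Lee), (ops, 2, Omega, 12, 20, Sam), (ops, 2, Omega, 12, 35, Quin), (ops, 2, Omega, 12, 36, Wes)}.
Joining (Store ⋈ Sale) and Customer on price yields {(cs, 13, Omega, 27, 12, Pat, 13, 40), (cs, 13, Omega, 27, 21, Eve, 13, 40), (cs, 13, Omega, 27, 29, Fay, 13, 40), (cs, 13, Omega, 27, 31, Zed, 13, 40), (cs, 13, Omega, 27, 6, Ola, 13, 40), (cs, 40, Atlas, 9, 12, Pat, 5, 18), (cs, 40, Atlas, 9, 21, Eve, 5, 18), (cs, 40, Atlas, 9, 29, Fay, 5, 18), (cs, 40, Atlas, 9, 31, Zed, 5, 18), (cs, 40, Atlas, 9, 6, Ola, 5, 18), (cs, 5, Helix, 30, 12, Pat, 31, 19), (cs, 5, Helix, 30, 21, Eve, 31, 19), (cs, 5, Helix, 30, 29, Fay, 31, 19), (cs, 5, Helix, 30, 31, Zed, 31, 19), (cs, 5, Helix, 30, 6, Ola, 31, 19), (k2, 5, Lyra, 21, 14, Xia, 1, 25), (k2, 5, Lyra, 21, 27, Lee, 1, 25)}.
Selection sid = 29: {(cs, 13, Omega, 27, 29, Fay, 13, 40), (cs, 40, Atlas, 9, 29, Fay, 5, 18), (cs, 5, Helix, 30, 29, Fay, 31, 19)}
Projecting to cname, cid: {(Fay, 18), (Fay, 19), (Fay, 40)}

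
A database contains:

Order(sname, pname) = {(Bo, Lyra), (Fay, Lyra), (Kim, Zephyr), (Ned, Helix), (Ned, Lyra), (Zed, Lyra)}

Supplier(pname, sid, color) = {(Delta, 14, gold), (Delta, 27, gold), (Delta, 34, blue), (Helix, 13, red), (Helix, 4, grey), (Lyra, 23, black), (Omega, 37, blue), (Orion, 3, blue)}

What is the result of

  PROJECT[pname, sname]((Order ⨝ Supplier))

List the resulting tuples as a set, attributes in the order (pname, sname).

{(Helix, Ned), (Lyra, Bo), (Lyra, Fay), (Lyra, Ned), (Lyra, Zed)}

Order ⋈ Supplier (natural join on pname): {(Bo, Lyra, 23, black), (Fay, Lyra, 23, black), (Ned, Helix, 13, red), (Ned, Helix, 4, grey), (Ned, Lyra, 23, black), (Zed, Lyra, 23, black)}
π_{pname, sname} gives {(Helix, Ned), (Lyra, Bo), (Lyra, Fay), (Lyra, Ned), (Lyra, Zed)} (1 duplicate(s) eliminated).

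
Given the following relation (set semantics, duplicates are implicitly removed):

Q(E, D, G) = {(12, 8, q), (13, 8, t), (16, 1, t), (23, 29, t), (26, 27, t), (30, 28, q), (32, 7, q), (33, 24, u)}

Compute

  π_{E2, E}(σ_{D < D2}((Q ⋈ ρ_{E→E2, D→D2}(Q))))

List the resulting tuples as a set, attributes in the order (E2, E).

ρ[E→E2, D→D2]: schema becomes (E2, D2, G); tuples unchanged.
Joining Q and ρ_{E→E2, D→D2}(Q) on G yields {(12, 8, q, 12, 8), (12, 8, q, 30, 28), (12, 8, q, 32, 7), (13, 8, t, 13, 8), (13, 8, t, 16, 1), (13, 8, t, 23, 29), (13, 8, t, 26, 27), (16, 1, t, 13, 8), (16, 1, t, 16, 1), (16, 1, t, 23, 29), (16, 1, t, 26, 27), (23, 29, t, 13, 8), (23, 29, t, 16, 1), (23, 29, t, 23, 29), (23, 29, t, 26, 27), (26, 27, t, 13, 8), (26, 27, t, 16, 1), (26, 27, t, 23, 29), (26, 27, t, 26, 27), (30, 28, q, 12, 8), (30, 28, q, 30, 28), (30, 28, q, 32, 7), (32, 7, q, 12, 8), (32, 7, q, 30, 28), (32, 7, q, 32, 7), (33, 24, u, 33, 24)}.
σ[D < D2]: keep tuples satisfying D < D2 → {(12, 8, q, 30, 28), (13, 8, t, 23, 29), (13, 8, t, 26, 27), (16, 1, t, 13, 8), (16, 1, t, 23, 29), (16, 1, t, 26, 27), (26, 27, t, 23, 29), (32, 7, q, 12, 8), (32, 7, q, 30, 28)}
Keep only column(s) E2, E: {(12, 32), (13, 16), (23, 13), (23, 16), (23, 26), (26, 13), (26, 16), (30, 12), (30, 32)}

{(12, 32), (13, 16), (23, 13), (23, 16), (23, 26), (26, 13), (26, 16), (30, 12), (30, 32)}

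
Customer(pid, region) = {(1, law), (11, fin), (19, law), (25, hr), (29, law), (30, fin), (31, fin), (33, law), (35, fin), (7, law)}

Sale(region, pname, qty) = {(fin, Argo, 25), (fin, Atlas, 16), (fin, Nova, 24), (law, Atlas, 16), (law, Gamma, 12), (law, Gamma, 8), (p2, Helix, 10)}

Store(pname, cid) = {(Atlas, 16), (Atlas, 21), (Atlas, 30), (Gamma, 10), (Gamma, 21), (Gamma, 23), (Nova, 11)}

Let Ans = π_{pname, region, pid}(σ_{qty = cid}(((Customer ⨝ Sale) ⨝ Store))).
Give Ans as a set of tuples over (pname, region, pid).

{(Atlas, fin, 11), (Atlas, fin, 30), (Atlas, fin, 31), (Atlas, fin, 35), (Atlas, law, 1), (Atlas, law, 19), (Atlas, law, 29), (Atlas, law, 33), (Atlas, law, 7)}

Customer ⋈ Sale (natural join on region): {(1, law, Atlas, 16), (1, law, Gamma, 12), (1, law, Gamma, 8), (11, fin, Argo, 25), (11, fin, Atlas, 16), (11, fin, Nova, 24), (19, law, Atlas, 16), (19, law, Gamma, 12), (19, law, Gamma, 8), (29, law, Atlas, 16), (29, law, Gamma, 12), (29, law, Gamma, 8), (30, fin, Argo, 25), (30, fin, Atlas, 16), (30, fin, Nova, 24), (31, fin, Argo, 25), (31, fin, Atlas, 16), (31, fin, Nova, 24), (33, law, Atlas, 16), (33, law, Gamma, 12), (33, law, Gamma, 8), (35, fin, Argo, 25), (35, fin, Atlas, 16), (35, fin, Nova, 24), (7, law, Atlas, 16), (7, law, Gamma, 12), (7, law, Gamma, 8)}
(Customer ⨝ Sale) ⋈ Store (natural join on pname): {(1, law, Atlas, 16, 16), (1, law, Atlas, 16, 21), (1, law, Atlas, 16, 30), (1, law, Gamma, 12, 10), (1, law, Gamma, 12, 21), (1, law, Gamma, 12, 23), (1, law, Gamma, 8, 10), (1, law, Gamma, 8, 21), (1, law, Gamma, 8, 23), (11, fin, Atlas, 16, 16), (11, fin, Atlas, 16, 21), (11, fin, Atlas, 16, 30), (11, fin, Nova, 24, 11), (19, law, Atlas, 16, 16), (19, law, Atlas, 16, 21), (19, law, Atlas, 16, 30), (19, law, Gamma, 12, 10), (19, law, Gamma, 12, 21), (19, law, Gamma, 12, 23), (19, law, Gamma, 8, 10), (19, law, Gamma, 8, 21), (19, law, Gamma, 8, 23), (29, law, Atlas, 16, 16), (29, law, Atlas, 16, 21), (29, law, Atlas, 16, 30), (29, law, Gamma, 12, 10), (29, law, Gamma, 12, 21), (29, law, Gamma, 12, 23), (29, law, Gamma, 8, 10), (29, law, Gamma, 8, 21), (29, law, Gamma, 8, 23), (30, fin, Atlas, 16, 16), (30, fin, Atlas, 16, 21), (30, fin, Atlas, 16, 30), (30, fin, Nova, 24, 11), (31, fin, Atlas, 16, 16), (31, fin, Atlas, 16, 21), (31, fin, Atlas, 16, 30), (31, fin, Nova, 24, 11), (33, law, Atlas, 16, 16), (33, law, Atlas, 16, 21), (33, law, Atlas, 16, 30), (33, law, Gamma, 12, 10), (33, law, Gamma, 12, 21), (33, law, Gamma, 12, 23), (33, law, Gamma, 8, 10), (33, law, Gamma, 8, 21), (33, law, Gamma, 8, 23), (35, fin, Atlas, 16, 16), (35, fin, Atlas, 16, 21), (35, fin, Atlas, 16, 30), (35, fin, Nova, 24, 11), (7, law, Atlas, 16, 16), (7, law, Atlas, 16, 21), (7, law, Atlas, 16, 30), (7, law, Gamma, 12, 10), (7, law, Gamma, 12, 21), (7, law, Gamma, 12, 23), (7, law, Gamma, 8, 10), (7, law, Gamma, 8, 21), (7, law, Gamma, 8, 23)}
Apply σ_{qty = cid}; surviving tuples: {(1, law, Atlas, 16, 16), (11, fin, Atlas, 16, 16), (19, law, Atlas, 16, 16), (29, law, Atlas, 16, 16), (30, fin, Atlas, 16, 16), (31, fin, Atlas, 16, 16), (33, law, Atlas, 16, 16), (35, fin, Atlas, 16, 16), (7, law, Atlas, 16, 16)}
Projecting to pname, region, pid: {(Atlas, fin, 11), (Atlas, fin, 30), (Atlas, fin, 31), (Atlas, fin, 35), (Atlas, law, 1), (Atlas, law, 19), (Atlas, law, 29), (Atlas, law, 33), (Atlas, law, 7)}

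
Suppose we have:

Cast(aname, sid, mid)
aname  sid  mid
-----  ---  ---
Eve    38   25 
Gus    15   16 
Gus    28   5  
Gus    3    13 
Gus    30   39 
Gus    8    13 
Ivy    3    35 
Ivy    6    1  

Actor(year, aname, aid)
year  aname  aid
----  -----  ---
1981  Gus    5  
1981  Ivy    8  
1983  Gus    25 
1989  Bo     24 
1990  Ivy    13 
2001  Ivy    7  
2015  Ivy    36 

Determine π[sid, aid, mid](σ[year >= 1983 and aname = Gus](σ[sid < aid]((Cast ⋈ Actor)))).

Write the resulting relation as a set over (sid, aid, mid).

{(15, 25, 16), (3, 25, 13), (8, 25, 13)}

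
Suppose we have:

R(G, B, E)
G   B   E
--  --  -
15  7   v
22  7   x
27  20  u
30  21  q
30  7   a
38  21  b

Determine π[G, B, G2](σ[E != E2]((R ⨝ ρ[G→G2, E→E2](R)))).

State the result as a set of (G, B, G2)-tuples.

{(15, 7, 22), (15, 7, 30), (22, 7, 15), (22, 7, 30), (30, 21, 38), (30, 7, 15), (30, 7, 22), (38, 21, 30)}

ρ[G→G2, E→E2]: schema becomes (G2, B, E2); tuples unchanged.
Joining R and ρ[G→G2, E→E2](R) on B yields {(15, 7, v, 15, v), (15, 7, v, 22, x), (15, 7, v, 30, a), (22, 7, x, 15, v), (22, 7, x, 22, x), (22, 7, x, 30, a), (27, 20, u, 27, u), (30, 21, q, 30, q), (30, 21, q, 38, b), (30, 7, a, 15, v), (30, 7, a, 22, x), (30, 7, a, 30, a), (38, 21, b, 30, q), (38, 21, b, 38, b)}.
σ[E != E2]: keep tuples satisfying E != E2 → {(15, 7, v, 22, x), (15, 7, v, 30, a), (22, 7, x, 15, v), (22, 7, x, 30, a), (30, 21, q, 38, b), (30, 7, a, 15, v), (30, 7, a, 22, x), (38, 21, b, 30, q)}
Projecting to G, B, G2: {(15, 7, 22), (15, 7, 30), (22, 7, 15), (22, 7, 30), (30, 21, 38), (30, 7, 15), (30, 7, 22), (38, 21, 30)}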